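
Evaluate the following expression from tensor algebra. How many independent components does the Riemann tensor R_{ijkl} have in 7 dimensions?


The Riemann tensor in d dimensions has d^2(d^2 - 1)/12 independent components.
d = 7, so d^2 = 49
d^2 - 1 = 48
d^2(d^2 - 1) = 49 * 48 = 2352
Divide by 12: 2352 / 12 = 196

196


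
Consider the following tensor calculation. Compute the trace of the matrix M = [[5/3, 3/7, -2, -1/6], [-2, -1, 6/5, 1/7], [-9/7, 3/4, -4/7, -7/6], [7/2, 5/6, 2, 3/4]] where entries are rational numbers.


The trace is the sum of diagonal entries.
Diagonal: M[1,1] = 5/3, M[2,2] = -1, M[3,3] = -4/7, M[4,4] = 3/4
Tr(M) = 5/3 + -1 + -4/7 + 3/4
Computing step by step:
After adding M[1,1]: 5/3
After adding M[2,2]: 2/3
After adding M[3,3]: 2/21
After adding M[4,4]: 71/84
Tr(M) = 71/84

71/84


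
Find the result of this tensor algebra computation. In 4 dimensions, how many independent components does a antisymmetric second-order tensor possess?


A antisymmetric rank-2 tensor in d dimensions has d(d-1)/2 independent components.
d = 4
d(d-1)/2 = 4 * 3 / 2 = 12 / 2 = 6

6


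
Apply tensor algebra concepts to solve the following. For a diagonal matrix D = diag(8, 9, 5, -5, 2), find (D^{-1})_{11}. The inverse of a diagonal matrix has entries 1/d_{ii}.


For a diagonal matrix, the inverse has entries (D^{-1})_{ii} = 1/d_{ii}.
The diagonal entries are: d_{11} = 8, d_{22} = 9, d_{33} = 5, d_{44} = -5, d_{55} = 2
We need (D^{-1})_{11} = 1/d_{11} = 1/8 = 1/8

1/8


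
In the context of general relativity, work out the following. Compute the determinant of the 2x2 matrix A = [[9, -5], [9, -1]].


For a 2x2 matrix [[a, b], [c, d]], det = a*d - b*c.
a = 9, b = -5, c = 9, d = -1
a*d = 9 * -1 = -9
b*c = -5 * 9 = -45
det = -9 - -45 = 36

36


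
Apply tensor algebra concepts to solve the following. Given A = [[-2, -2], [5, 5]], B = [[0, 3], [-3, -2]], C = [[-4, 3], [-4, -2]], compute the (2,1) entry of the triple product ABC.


(ABC)_{21} = sum_m (AB)_{2m} C_{m1}. First compute row 2 of AB.
(AB)_{21} = 5*0 + 5*-3 = -15
(AB)_{22} = 5*3 + 5*-2 = 5
Now contract with column 1 of C:
(AB)_{21} * C_{11} = -15 * -4 = 60
(AB)_{22} * C_{21} = 5 * -4 = -20
(ABC)_{21} = 60 + -20 = 40

40


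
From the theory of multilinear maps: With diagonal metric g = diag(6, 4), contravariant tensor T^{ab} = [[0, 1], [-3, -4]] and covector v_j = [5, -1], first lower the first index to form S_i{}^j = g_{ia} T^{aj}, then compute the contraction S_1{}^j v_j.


Step 1: lower the first index. For a diagonal metric, g_{ia} T^{aj} = g_{ii} T^{ij} (no sum on i).
g_{11} = 6
S_1{}^1 = 6 * T^{11} = 6 * 0 = 0
S_1{}^2 = 6 * T^{12} = 6 * 1 = 6
Step 2: contract S_1{}^j with v_j.
S_1{}^1 * v_1 = 0 * 5 = 0
S_1{}^2 * v_2 = 6 * -1 = -6
Result = 0 + -6 = -6

-6


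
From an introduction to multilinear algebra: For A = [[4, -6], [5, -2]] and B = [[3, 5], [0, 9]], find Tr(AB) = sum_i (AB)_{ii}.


Tr(AB) = sum_i (AB)_{ii} where (AB)_{ii} = sum_k A_{ik} B_{ki}.
(AB)_{11} = 4*3 + -6*0 = 12
(AB)_{22} = 5*5 + -2*9 = 7
Tr(AB) = 12 + 7 = 19

19


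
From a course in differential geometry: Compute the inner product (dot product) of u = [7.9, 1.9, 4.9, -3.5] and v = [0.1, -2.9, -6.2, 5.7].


The inner product u . v = sum of u_i * v_i.
Term-by-term: 7.9 * 0.1, 1.9 * -2.9, 4.9 * -6.2, -3.5 * 5.7
Products: 0.79, -5.51, -30.38, -19.95
Sum = 0.79 + -5.51 + -30.38 + -19.95 = -55.05

-55.05


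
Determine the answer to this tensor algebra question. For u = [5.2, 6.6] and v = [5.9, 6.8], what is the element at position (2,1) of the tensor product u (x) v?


The outer product entry T_{ij} = u_i * v_j.
We need i=2, j=1.
u_2 = 6.6, v_1 = 5.9
T_{2,1} = 6.6 * 5.9 = 38.94

38.94


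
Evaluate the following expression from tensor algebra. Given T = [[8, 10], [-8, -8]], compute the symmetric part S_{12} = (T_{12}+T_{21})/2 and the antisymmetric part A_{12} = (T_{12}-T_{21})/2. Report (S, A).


T_{12} = 10
T_{21} = -8
S_{12} = (10 + -8)/2 = 2/2 = 1
A_{12} = (10 - -8)/2 = 18/2 = 9
Check: S + A = 1 + 9 = 10 = T_{12}.

(1, 9)


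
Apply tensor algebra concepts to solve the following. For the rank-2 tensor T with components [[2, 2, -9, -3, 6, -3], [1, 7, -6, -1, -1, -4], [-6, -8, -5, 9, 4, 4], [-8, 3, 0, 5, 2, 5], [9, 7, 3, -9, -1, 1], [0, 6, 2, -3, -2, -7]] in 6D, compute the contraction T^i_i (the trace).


The contraction (trace) of a rank-2 tensor is the sum of its diagonal elements.
Diagonal entries: A[1,1] = 2, A[2,2] = 7, A[3,3] = -5, A[4,4] = 5, A[5,5] = -1, A[6,6] = -7
Tr(A) = 2 + 7 + -5 + 5 + -1 + -7 = 1

1


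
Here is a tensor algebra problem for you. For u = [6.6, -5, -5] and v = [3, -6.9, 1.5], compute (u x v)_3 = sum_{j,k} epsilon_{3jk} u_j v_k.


(u x v)_3 = sum_{j,k} epsilon_{3jk} u_j v_k. Only permutations of (1,2,3) contribute; the two non-zero terms are:
eps_{312} u_1 v_2 = 1 * 6.6 * -6.9 = -45.54
eps_{321} u_2 v_1 = -1 * -5 * 3 = 15
(u x v)_3 = -30.54

-30.54


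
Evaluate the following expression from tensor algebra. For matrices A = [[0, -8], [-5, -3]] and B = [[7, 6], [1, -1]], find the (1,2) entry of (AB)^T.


(AB)^T_{ij} = (AB)_{ji} = sum_k A_{jk} B_{ki}.
For i=1, j=2 we need (AB)_{21}:
A_{21} * B_{11} = -5 * 7 = -35
A_{22} * B_{21} = -3 * 1 = -3
Sum = -35 + -3 = -38

-38


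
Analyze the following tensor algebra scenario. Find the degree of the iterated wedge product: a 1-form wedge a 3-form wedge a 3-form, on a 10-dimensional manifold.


The degree of a wedge product is the sum of the degrees of the individual forms.
Degrees: 1, 3, 3
Total degree = 1 + 3 + 3 = 7

7


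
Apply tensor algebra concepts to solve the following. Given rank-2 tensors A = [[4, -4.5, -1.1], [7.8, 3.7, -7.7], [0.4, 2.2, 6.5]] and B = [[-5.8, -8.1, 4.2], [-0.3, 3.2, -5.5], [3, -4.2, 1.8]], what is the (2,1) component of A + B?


Tensor addition is component-wise: (A + B)_{ij} = A_{ij} + B_{ij}.
A_{21} = 7.8
B_{21} = -0.3
(A + B)_{21} = 7.8 + -0.3 = 7.5

7.5


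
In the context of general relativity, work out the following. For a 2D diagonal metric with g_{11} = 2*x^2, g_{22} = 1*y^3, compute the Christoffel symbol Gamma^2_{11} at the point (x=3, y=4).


For a diagonal metric, Gamma^k_{ij} = (1/2) g^{kk} (dg_{ik}/dx_j + dg_{jk}/dx_i - dg_{ij}/dx_k).
The metric is diagonal, so g_{ab} = 0 for a != b.
At the given point: g_{11} = 18, g_{22} = 64
g^{22} = 1/64
dg_{12}/dx_1 = 0 (off-diagonal)
dg_{12}/dx_1 = 0 (off-diagonal)
dg_{11}/dx_2 = dg_{11}/dx_2 = 0
Numerator = 0 + 0 - 0 = 0
Gamma^2_{11} = 0 / (2 * 64) = 0

0


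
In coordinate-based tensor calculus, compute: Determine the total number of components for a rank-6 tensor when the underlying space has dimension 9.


The number of components of a rank-r tensor in d dimensions is d^r.
Here d = 9 and r = 6.
9^6 = 531441

531441


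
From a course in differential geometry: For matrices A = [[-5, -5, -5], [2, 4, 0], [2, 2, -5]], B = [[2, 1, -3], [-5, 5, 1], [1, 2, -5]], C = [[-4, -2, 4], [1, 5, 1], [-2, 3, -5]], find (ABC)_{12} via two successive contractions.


(ABC)_{12} = sum_m (AB)_{1m} C_{m2}. First compute row 1 of AB.
(AB)_{11} = -5*2 + -5*-5 + -5*1 = 10
(AB)_{12} = -5*1 + -5*5 + -5*2 = -40
(AB)_{13} = -5*-3 + -5*1 + -5*-5 = 35
Now contract with column 2 of C:
(AB)_{11} * C_{12} = 10 * -2 = -20
(AB)_{12} * C_{22} = -40 * 5 = -200
(AB)_{13} * C_{32} = 35 * 3 = 105
(ABC)_{12} = -20 + -200 + 105 = -115

-115


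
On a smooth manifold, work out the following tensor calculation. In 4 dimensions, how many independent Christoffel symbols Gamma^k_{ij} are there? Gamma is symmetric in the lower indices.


Christoffel symbols Gamma^k_{ij} are symmetric in i,j, so there are d * d(d+1)/2 independent symbols.
d = 4
d(d+1)/2 = 4 * 5 / 2 = 10
Total = 4 * 10 = 40

40


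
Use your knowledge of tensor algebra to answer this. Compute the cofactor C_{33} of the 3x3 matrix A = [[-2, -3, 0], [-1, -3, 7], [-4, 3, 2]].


To find cofactor C_{33}, delete row 3 and column 3.
The resulting 2x2 submatrix is: [[-2, -3], [-1, -3]]
Minor M_{33} = -2*-3 - -3*-1
  = 6 - 3 = 3
Sign = (-1)^(3+3) = (-1)^6 = 1
Cofactor C_{33} = 1 * 3 = 3

3


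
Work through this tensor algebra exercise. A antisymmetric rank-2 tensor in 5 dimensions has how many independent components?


A antisymmetric rank-2 tensor in d dimensions has d(d-1)/2 independent components.
d = 5
d(d-1)/2 = 5 * 4 / 2 = 20 / 2 = 10

10


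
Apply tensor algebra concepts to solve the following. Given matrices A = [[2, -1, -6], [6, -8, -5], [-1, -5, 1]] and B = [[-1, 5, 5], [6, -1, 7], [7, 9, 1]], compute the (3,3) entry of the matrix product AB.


(AB)_{ij} = sum_k A_{ik} B_{kj}.
For i=3, j=3:
A_{31} * B_{13} = -1 * 5 = -5
A_{32} * B_{23} = -5 * 7 = -35
A_{33} * B_{33} = 1 * 1 = 1
Sum = -5 + -35 + 1 = -39

-39


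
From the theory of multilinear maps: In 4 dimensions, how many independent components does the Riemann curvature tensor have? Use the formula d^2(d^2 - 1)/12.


The Riemann tensor in d dimensions has d^2(d^2 - 1)/12 independent components.
d = 4, so d^2 = 16
d^2 - 1 = 15
d^2(d^2 - 1) = 16 * 15 = 240
Divide by 12: 240 / 12 = 20

20


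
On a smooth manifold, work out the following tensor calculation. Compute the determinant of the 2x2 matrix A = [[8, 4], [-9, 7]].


For a 2x2 matrix [[a, b], [c, d]], det = a*d - b*c.
a = 8, b = 4, c = -9, d = 7
a*d = 8 * 7 = 56
b*c = 4 * -9 = -36
det = 56 - -36 = 92

92


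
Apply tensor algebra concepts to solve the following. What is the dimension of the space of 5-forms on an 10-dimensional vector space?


The dimension of the space of p-forms on an n-dimensional space is C(n, p).
n = 10, p = 5
C(10, 5) = 10! / (5! * 5!) = 252

252


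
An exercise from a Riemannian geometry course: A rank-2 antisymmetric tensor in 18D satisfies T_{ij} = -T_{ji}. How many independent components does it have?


An antisymmetric rank-2 tensor satisfies A_{ij} = -A_{ji}, so diagonal entries are zero.
The independent components are the upper-triangular entries: C(n, 2) = n(n-1)/2.
n = 18
C(18, 2) = 18 * 17 / 2 = 306 / 2 = 153

153


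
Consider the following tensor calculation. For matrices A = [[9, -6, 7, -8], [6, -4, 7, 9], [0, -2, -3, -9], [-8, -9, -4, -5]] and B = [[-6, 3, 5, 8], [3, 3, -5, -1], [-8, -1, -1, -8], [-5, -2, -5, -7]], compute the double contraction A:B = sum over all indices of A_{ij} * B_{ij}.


A:B = sum over all i,j of A_{ij} * B_{ij}.
Row 1: 9*-6=-54, -6*3=-18, 7*5=35, -8*8=-64 => row sum = -101
Row 2: 6*3=18, -4*3=-12, 7*-5=-35, 9*-1=-9 => row sum = -38
Row 3: 0*-8=0, -2*-1=2, -3*-1=3, -9*-8=72 => row sum = 77
Row 4: -8*-5=40, -9*-2=18, -4*-5=20, -5*-7=35 => row sum = 113
Total = -101 + -38 + 77 + 113 = 51

51


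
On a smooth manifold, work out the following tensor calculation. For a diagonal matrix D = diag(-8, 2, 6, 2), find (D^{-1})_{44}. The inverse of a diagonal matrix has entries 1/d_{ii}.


For a diagonal matrix, the inverse has entries (D^{-1})_{ii} = 1/d_{ii}.
The diagonal entries are: d_{11} = -8, d_{22} = 2, d_{33} = 6, d_{44} = 2
We need (D^{-1})_{44} = 1/d_{44} = 1/2 = 1/2

1/2


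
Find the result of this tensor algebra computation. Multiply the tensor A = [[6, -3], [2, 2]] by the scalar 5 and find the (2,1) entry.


Scalar multiplication: (cA)_{ij} = c * A_{ij}.
c = 5
A_{21} = 2
(cA)_{21} = 5 * 2 = 10

10


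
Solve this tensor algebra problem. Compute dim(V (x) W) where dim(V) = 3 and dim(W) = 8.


The dimension of a tensor product is the product of dimensions.
dim(V) = 3, dim(W) = 8
dim(V (x) W) = 3 * 8 = 24

24


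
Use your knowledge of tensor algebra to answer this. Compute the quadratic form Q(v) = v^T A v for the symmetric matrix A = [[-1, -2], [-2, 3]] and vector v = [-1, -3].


First compute Av:
(Av)_1 = -1*-1 + -2*-3 = 7
(Av)_2 = -2*-1 + 3*-3 = -7
Av = [7, -7]
Then v^T (Av) = -1*7 + -3*-7
= -7 + 21 = 14

14


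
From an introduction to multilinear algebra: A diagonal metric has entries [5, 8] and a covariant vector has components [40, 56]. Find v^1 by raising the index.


To raise an index with a diagonal metric: v^i = v_i / g_{ii}.
For index 1: v_1 = 40, g_{11} = 5
v^1 = 40 / 5 = 8

8


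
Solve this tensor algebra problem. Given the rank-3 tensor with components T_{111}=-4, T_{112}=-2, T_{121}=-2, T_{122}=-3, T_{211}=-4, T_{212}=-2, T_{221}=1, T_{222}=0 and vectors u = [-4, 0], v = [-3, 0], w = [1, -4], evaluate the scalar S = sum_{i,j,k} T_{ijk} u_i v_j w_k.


S = sum over i,j,k of T_{ijk} u_i v_j w_k. Expanding all 8 terms:
T_{111}*u_1*v_1*w_1 = -4*-4*-3*1 = -48  (running total: -48)
T_{112}*u_1*v_1*w_2 = -2*-4*-3*-4 = 96  (running total: 48)
T_{121}*u_1*v_2*w_1 = -2*-4*0*1 = 0  (running total: 48)
T_{122}*u_1*v_2*w_2 = -3*-4*0*-4 = 0  (running total: 48)
T_{211}*u_2*v_1*w_1 = -4*0*-3*1 = 0  (running total: 48)
T_{212}*u_2*v_1*w_2 = -2*0*-3*-4 = 0  (running total: 48)
T_{221}*u_2*v_2*w_1 = 1*0*0*1 = 0  (running total: 48)
T_{222}*u_2*v_2*w_2 = 0*0*0*-4 = 0  (running total: 48)
S = 48

48


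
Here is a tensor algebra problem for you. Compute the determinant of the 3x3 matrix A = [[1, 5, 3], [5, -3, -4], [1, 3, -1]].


Expanding along the first row, det(A) = a11*M_11 - a12*M_12 + a13*M_13, where M_1j is the (1,j) minor.
Minor M_11 = -3*-1 - -4*3 = 15
Minor M_12 = 5*-1 - -4*1 = -1
Minor M_13 = 5*3 - -3*1 = 18
det = 1*(15) - 5*(-1) + 3*(18)
    = 15 - -5 + 54
    = 74

74


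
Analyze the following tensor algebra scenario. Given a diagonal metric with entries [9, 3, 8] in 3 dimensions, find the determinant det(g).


For a diagonal metric, the determinant is the product of diagonal entries.
Diagonal entries: 9, 3, 8
det(g) = 9 * 3 * 8 = 216

216


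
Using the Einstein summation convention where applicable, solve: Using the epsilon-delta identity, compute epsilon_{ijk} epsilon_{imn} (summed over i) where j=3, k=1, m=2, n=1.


Using the identity: epsilon_{ijk} epsilon_{imn} = delta_{jm} delta_{kn} - delta_{jn} delta_{km}.
delta_{32} = 0
delta_{11} = 1
delta_{31} = 0
delta_{12} = 0
Result = 0 * 1 - 0 * 0 = 0 - 0 = 0

0


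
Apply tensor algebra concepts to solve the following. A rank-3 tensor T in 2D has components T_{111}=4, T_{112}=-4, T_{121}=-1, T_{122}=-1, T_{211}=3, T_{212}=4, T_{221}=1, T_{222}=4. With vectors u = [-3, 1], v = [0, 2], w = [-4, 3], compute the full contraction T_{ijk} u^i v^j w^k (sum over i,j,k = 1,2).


S = sum over i,j,k of T_{ijk} u_i v_j w_k. Expanding all 8 terms:
T_{111}*u_1*v_1*w_1 = 4*-3*0*-4 = 0  (running total: 0)
T_{112}*u_1*v_1*w_2 = -4*-3*0*3 = 0  (running total: 0)
T_{121}*u_1*v_2*w_1 = -1*-3*2*-4 = -24  (running total: -24)
T_{122}*u_1*v_2*w_2 = -1*-3*2*3 = 18  (running total: -6)
T_{211}*u_2*v_1*w_1 = 3*1*0*-4 = 0  (running total: -6)
T_{212}*u_2*v_1*w_2 = 4*1*0*3 = 0  (running total: -6)
T_{221}*u_2*v_2*w_1 = 1*1*2*-4 = -8  (running total: -14)
T_{222}*u_2*v_2*w_2 = 4*1*2*3 = 24  (running total: 10)
S = 10

10


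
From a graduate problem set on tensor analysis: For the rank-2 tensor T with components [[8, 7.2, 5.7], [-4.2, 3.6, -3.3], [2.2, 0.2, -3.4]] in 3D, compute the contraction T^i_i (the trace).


The contraction (trace) of a rank-2 tensor is the sum of its diagonal elements.
Diagonal entries: A[1,1] = 8, A[2,2] = 3.6, A[3,3] = -3.4
Tr(A) = 8 + 3.6 + -3.4 = 8.2

8.2


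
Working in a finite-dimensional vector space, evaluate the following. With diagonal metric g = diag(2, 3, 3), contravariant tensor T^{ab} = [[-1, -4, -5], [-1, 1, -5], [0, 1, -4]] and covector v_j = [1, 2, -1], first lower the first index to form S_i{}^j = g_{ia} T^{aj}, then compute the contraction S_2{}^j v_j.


Step 1: lower the first index. For a diagonal metric, g_{ia} T^{aj} = g_{ii} T^{ij} (no sum on i).
g_{22} = 3
S_2{}^1 = 3 * T^{21} = 3 * -1 = -3
S_2{}^2 = 3 * T^{22} = 3 * 1 = 3
S_2{}^3 = 3 * T^{23} = 3 * -5 = -15
Step 2: contract S_2{}^j with v_j.
S_2{}^1 * v_1 = -3 * 1 = -3
S_2{}^2 * v_2 = 3 * 2 = 6
S_2{}^3 * v_3 = -15 * -1 = 15
Result = -3 + 6 + 15 = 18

18


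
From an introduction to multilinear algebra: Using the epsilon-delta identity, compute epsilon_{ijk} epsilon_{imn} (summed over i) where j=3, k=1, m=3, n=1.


Using the identity: epsilon_{ijk} epsilon_{imn} = delta_{jm} delta_{kn} - delta_{jn} delta_{km}.
delta_{33} = 1
delta_{11} = 1
delta_{31} = 0
delta_{13} = 0
Result = 1 * 1 - 0 * 0 = 1 - 0 = 1

1


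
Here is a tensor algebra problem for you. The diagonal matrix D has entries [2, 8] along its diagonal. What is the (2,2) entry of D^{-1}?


For a diagonal matrix, the inverse has entries (D^{-1})_{ii} = 1/d_{ii}.
The diagonal entries are: d_{11} = 2, d_{22} = 8
We need (D^{-1})_{22} = 1/d_{22} = 1/8 = 1/8

1/8


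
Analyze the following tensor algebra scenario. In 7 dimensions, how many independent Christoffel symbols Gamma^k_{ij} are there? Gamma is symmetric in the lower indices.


Christoffel symbols Gamma^k_{ij} are symmetric in i,j, so there are d * d(d+1)/2 independent symbols.
d = 7
d(d+1)/2 = 7 * 8 / 2 = 28
Total = 7 * 28 = 196

196


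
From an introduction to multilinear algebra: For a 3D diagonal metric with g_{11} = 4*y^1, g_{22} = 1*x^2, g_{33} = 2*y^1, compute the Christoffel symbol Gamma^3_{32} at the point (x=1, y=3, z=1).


For a diagonal metric, Gamma^k_{ij} = (1/2) g^{kk} (dg_{ik}/dx_j + dg_{jk}/dx_i - dg_{ij}/dx_k).
The metric is diagonal, so g_{ab} = 0 for a != b.
At the given point: g_{11} = 12, g_{22} = 1, g_{33} = 6
g^{33} = 1/6
dg_{33}/dx_2 = dg_{33}/dx_2 = 2
dg_{23}/dx_3 = 0 (off-diagonal)
dg_{32}/dx_3 = 0 (off-diagonal)
Numerator = 2 + 0 - 0 = 2
Gamma^3_{32} = 2 / (2 * 6) = 1/6

1/6


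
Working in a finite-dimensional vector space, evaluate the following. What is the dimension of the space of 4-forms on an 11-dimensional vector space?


The dimension of the space of p-forms on an n-dimensional space is C(n, p).
n = 11, p = 4
C(11, 4) = 11! / (4! * 7!) = 330

330


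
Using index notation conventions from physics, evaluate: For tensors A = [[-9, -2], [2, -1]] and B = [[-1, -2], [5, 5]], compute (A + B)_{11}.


Tensor addition is component-wise: (A + B)_{ij} = A_{ij} + B_{ij}.
A_{11} = -9
B_{11} = -1
(A + B)_{11} = -9 + -1 = -10

-10


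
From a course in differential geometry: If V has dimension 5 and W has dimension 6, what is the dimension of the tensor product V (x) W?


The dimension of a tensor product is the product of dimensions.
dim(V) = 5, dim(W) = 6
dim(V (x) W) = 5 * 6 = 30

30


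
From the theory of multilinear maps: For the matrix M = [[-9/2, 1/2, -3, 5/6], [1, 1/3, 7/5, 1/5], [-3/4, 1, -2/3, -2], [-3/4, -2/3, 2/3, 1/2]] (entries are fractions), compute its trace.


The trace is the sum of diagonal entries.
Diagonal: M[1,1] = -9/2, M[2,2] = 1/3, M[3,3] = -2/3, M[4,4] = 1/2
Tr(M) = -9/2 + 1/3 + -2/3 + 1/2
Computing step by step:
After adding M[1,1]: -9/2
After adding M[2,2]: -25/6
After adding M[3,3]: -29/6
After adding M[4,4]: -13/3
Tr(M) = -13/3

-13/3


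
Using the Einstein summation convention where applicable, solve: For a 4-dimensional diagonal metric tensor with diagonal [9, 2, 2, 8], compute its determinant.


For a diagonal metric, the determinant is the product of diagonal entries.
Diagonal entries: 9, 2, 2, 8
det(g) = 9 * 2 * 2 * 8 = 288

288


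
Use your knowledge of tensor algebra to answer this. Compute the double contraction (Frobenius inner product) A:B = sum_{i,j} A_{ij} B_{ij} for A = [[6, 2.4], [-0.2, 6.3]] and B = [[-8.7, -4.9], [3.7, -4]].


A:B = sum over all i,j of A_{ij} * B_{ij}.
Row 1: 6*-8.7=-52.2, 2.4*-4.9=-11.76 => row sum = -63.96
Row 2: -0.2*3.7=-0.74, 6.3*-4=-25.2 => row sum = -25.94
Total = -63.96 + -25.94 = -89.9

-89.9


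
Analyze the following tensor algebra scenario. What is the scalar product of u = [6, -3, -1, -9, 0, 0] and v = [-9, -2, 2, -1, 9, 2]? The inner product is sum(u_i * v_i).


The inner product u . v = sum of u_i * v_i.
Term-by-term: 6 * -9, -3 * -2, -1 * 2, -9 * -1, 0 * 9, 0 * 2
Products: -54, 6, -2, 9, 0, 0
Sum = -54 + 6 + -2 + 9 + 0 + 0 = -41

-41


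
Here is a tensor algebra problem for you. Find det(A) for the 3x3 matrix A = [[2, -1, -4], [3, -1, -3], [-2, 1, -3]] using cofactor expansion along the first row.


Expanding along the first row, det(A) = a11*M_11 - a12*M_12 + a13*M_13, where M_1j is the (1,j) minor.
Minor M_11 = -1*-3 - -3*1 = 6
Minor M_12 = 3*-3 - -3*-2 = -15
Minor M_13 = 3*1 - -1*-2 = 1
det = 2*(6) - -1*(-15) + -4*(1)
    = 12 - 15 + -4
    = -7

-7


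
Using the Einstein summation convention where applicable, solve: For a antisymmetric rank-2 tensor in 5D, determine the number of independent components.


A antisymmetric rank-2 tensor in d dimensions has d(d-1)/2 independent components.
d = 5
d(d-1)/2 = 5 * 4 / 2 = 20 / 2 = 10

10


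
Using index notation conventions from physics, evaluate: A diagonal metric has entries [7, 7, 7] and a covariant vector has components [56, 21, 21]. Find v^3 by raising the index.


To raise an index with a diagonal metric: v^i = v_i / g_{ii}.
For index 3: v_3 = 21, g_{33} = 7
v^3 = 21 / 7 = 3

3


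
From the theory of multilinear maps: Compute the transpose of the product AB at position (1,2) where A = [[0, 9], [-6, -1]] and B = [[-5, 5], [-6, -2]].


(AB)^T_{ij} = (AB)_{ji} = sum_k A_{jk} B_{ki}.
For i=1, j=2 we need (AB)_{21}:
A_{21} * B_{11} = -6 * -5 = 30
A_{22} * B_{21} = -1 * -6 = 6
Sum = 30 + 6 = 36

36


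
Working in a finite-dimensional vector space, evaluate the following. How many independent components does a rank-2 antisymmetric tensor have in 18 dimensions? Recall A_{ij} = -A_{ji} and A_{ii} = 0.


An antisymmetric rank-2 tensor satisfies A_{ij} = -A_{ji}, so diagonal entries are zero.
The independent components are the upper-triangular entries: C(n, 2) = n(n-1)/2.
n = 18
C(18, 2) = 18 * 17 / 2 = 306 / 2 = 153

153


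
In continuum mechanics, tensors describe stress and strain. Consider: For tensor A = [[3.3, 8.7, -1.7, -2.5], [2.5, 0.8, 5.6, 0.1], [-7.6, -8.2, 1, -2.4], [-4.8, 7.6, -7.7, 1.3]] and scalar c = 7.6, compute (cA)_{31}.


Scalar multiplication: (cA)_{ij} = c * A_{ij}.
c = 7.6
A_{31} = -7.6
(cA)_{31} = 7.6 * -7.6 = -57.76

-57.76


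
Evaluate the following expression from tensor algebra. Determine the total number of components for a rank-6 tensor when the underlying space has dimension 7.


The number of components of a rank-r tensor in d dimensions is d^r.
Here d = 7 and r = 6.
7^6 = 117649

117649


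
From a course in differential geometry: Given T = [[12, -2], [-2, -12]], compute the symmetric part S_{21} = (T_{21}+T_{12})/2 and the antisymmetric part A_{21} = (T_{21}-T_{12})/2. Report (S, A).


T_{21} = -2
T_{12} = -2
S_{21} = (-2 + -2)/2 = -4/2 = -2
A_{21} = (-2 - -2)/2 = 0/2 = 0
Check: S + A = -2 + 0 = -2 = T_{21}.

(-2, 0)


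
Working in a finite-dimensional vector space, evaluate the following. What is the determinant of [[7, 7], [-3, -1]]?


For a 2x2 matrix [[a, b], [c, d]], det = a*d - b*c.
a = 7, b = 7, c = -3, d = -1
a*d = 7 * -1 = -7
b*c = 7 * -3 = -21
det = -7 - -21 = 14

14


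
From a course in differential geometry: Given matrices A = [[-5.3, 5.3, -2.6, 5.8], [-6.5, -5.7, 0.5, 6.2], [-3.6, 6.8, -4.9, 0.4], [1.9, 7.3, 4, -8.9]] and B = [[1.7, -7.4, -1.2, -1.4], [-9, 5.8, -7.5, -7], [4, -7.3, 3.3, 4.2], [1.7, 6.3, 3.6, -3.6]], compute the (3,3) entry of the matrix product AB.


(AB)_{ij} = sum_k A_{ik} B_{kj}.
For i=3, j=3:
A_{31} * B_{13} = -3.6 * -1.2 = 4.32
A_{32} * B_{23} = 6.8 * -7.5 = -51
A_{33} * B_{33} = -4.9 * 3.3 = -16.17
A_{34} * B_{43} = 0.4 * 3.6 = 1.44
Sum = 4.32 + -51 + -16.17 + 1.44 = -61.41

-61.41


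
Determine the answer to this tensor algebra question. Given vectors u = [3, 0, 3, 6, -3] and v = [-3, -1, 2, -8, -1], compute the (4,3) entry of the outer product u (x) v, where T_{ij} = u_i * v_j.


The outer product entry T_{ij} = u_i * v_j.
We need i=4, j=3.
u_4 = 6, v_3 = 2
T_{4,3} = 6 * 2 = 12

12


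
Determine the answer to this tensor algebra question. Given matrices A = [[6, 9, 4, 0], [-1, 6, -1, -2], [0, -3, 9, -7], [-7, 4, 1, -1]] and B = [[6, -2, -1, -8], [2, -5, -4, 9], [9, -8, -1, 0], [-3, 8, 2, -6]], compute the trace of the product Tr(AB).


Tr(AB) = sum_i (AB)_{ii} where (AB)_{ii} = sum_k A_{ik} B_{ki}.
(AB)_{11} = 6*6 + 9*2 + 4*9 + 0*-3 = 90
(AB)_{22} = -1*-2 + 6*-5 + -1*-8 + -2*8 = -36
(AB)_{33} = 0*-1 + -3*-4 + 9*-1 + -7*2 = -11
(AB)_{44} = -7*-8 + 4*9 + 1*0 + -1*-6 = 98
Tr(AB) = 90 + -36 + -11 + 98 = 141

141


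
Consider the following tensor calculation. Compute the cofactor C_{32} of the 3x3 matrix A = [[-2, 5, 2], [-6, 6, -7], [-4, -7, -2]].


To find cofactor C_{32}, delete row 3 and column 2.
The resulting 2x2 submatrix is: [[-2, 2], [-6, -7]]
Minor M_{32} = -2*-7 - 2*-6
  = 14 - -12 = 26
Sign = (-1)^(3+2) = (-1)^5 = -1
Cofactor C_{32} = -1 * 26 = -26

-26


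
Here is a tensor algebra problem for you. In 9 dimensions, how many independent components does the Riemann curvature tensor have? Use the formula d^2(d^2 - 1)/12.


The Riemann tensor in d dimensions has d^2(d^2 - 1)/12 independent components.
d = 9, so d^2 = 81
d^2 - 1 = 80
d^2(d^2 - 1) = 81 * 80 = 6480
Divide by 12: 6480 / 12 = 540

540


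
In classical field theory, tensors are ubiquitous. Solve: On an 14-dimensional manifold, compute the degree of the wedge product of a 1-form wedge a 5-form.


The degree of a wedge product is the sum of the degrees of the individual forms.
Degrees: 1, 5
Total degree = 1 + 5 = 6

6


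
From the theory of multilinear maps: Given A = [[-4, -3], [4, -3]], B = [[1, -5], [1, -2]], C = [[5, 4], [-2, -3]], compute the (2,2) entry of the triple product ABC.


(ABC)_{22} = sum_m (AB)_{2m} C_{m2}. First compute row 2 of AB.
(AB)_{21} = 4*1 + -3*1 = 1
(AB)_{22} = 4*-5 + -3*-2 = -14
Now contract with column 2 of C:
(AB)_{21} * C_{12} = 1 * 4 = 4
(AB)_{22} * C_{22} = -14 * -3 = 42
(ABC)_{22} = 4 + 42 = 46

46


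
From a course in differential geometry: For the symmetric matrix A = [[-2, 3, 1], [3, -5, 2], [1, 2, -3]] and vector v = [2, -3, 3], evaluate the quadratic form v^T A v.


First compute Av:
(Av)_1 = -2*2 + 3*-3 + 1*3 = -10
(Av)_2 = 3*2 + -5*-3 + 2*3 = 27
(Av)_3 = 1*2 + 2*-3 + -3*3 = -13
Av = [-10, 27, -13]
Then v^T (Av) = 2*-10 + -3*27 + 3*-13
= -20 + -81 + -39 = -140

-140


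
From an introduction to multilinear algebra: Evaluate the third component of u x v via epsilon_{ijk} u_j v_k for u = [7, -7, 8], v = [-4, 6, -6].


(u x v)_3 = sum_{j,k} epsilon_{3jk} u_j v_k. Only permutations of (1,2,3) contribute; the two non-zero terms are:
eps_{312} u_1 v_2 = 1 * 7 * 6 = 42
eps_{321} u_2 v_1 = -1 * -7 * -4 = -28
(u x v)_3 = 14

14


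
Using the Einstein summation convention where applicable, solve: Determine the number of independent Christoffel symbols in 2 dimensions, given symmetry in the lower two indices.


Christoffel symbols Gamma^k_{ij} are symmetric in i,j, so there are d * d(d+1)/2 independent symbols.
d = 2
d(d+1)/2 = 2 * 3 / 2 = 3
Total = 2 * 3 = 6

6


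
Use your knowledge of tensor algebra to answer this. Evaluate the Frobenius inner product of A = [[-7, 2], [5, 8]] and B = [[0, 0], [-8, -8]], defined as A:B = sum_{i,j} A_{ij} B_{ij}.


A:B = sum over all i,j of A_{ij} * B_{ij}.
Row 1: -7*0=0, 2*0=0 => row sum = 0
Row 2: 5*-8=-40, 8*-8=-64 => row sum = -104
Total = 0 + -104 = -104

-104


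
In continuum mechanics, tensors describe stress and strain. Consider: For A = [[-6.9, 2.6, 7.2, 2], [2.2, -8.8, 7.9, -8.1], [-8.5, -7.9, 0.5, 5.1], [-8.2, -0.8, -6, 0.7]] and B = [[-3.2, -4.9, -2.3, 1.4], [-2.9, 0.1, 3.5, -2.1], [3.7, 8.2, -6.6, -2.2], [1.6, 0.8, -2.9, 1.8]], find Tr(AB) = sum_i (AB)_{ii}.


Tr(AB) = sum_i (AB)_{ii} where (AB)_{ii} = sum_k A_{ik} B_{ki}.
(AB)_{11} = -6.9*-3.2 + 2.6*-2.9 + 7.2*3.7 + 2*1.6 = 44.38
(AB)_{22} = 2.2*-4.9 + -8.8*0.1 + 7.9*8.2 + -8.1*0.8 = 46.64
(AB)_{33} = -8.5*-2.3 + -7.9*3.5 + 0.5*-6.6 + 5.1*-2.9 = -26.19
(AB)_{44} = -8.2*1.4 + -0.8*-2.1 + -6*-2.2 + 0.7*1.8 = 4.66
Tr(AB) = 44.38 + 46.64 + -26.19 + 4.66 = 69.49

69.49


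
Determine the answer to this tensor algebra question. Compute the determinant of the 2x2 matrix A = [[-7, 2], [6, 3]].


For a 2x2 matrix [[a, b], [c, d]], det = a*d - b*c.
a = -7, b = 2, c = 6, d = 3
a*d = -7 * 3 = -21
b*c = 2 * 6 = 12
det = -21 - 12 = -33

-33


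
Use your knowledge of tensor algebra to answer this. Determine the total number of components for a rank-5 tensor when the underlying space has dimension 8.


The number of components of a rank-r tensor in d dimensions is d^r.
Here d = 8 and r = 5.
8^5 = 32768

32768


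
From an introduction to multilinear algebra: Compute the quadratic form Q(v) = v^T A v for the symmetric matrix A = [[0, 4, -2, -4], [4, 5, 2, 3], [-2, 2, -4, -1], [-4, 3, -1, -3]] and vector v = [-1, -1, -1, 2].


First compute Av:
(Av)_1 = 0*-1 + 4*-1 + -2*-1 + -4*2 = -10
(Av)_2 = 4*-1 + 5*-1 + 2*-1 + 3*2 = -5
(Av)_3 = -2*-1 + 2*-1 + -4*-1 + -1*2 = 2
(Av)_4 = -4*-1 + 3*-1 + -1*-1 + -3*2 = -4
Av = [-10, -5, 2, -4]
Then v^T (Av) = -1*-10 + -1*-5 + -1*2 + 2*-4
= 10 + 5 + -2 + -8 = 5

5


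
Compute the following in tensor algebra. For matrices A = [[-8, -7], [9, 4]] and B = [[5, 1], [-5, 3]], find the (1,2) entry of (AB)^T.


(AB)^T_{ij} = (AB)_{ji} = sum_k A_{jk} B_{ki}.
For i=1, j=2 we need (AB)_{21}:
A_{21} * B_{11} = 9 * 5 = 45
A_{22} * B_{21} = 4 * -5 = -20
Sum = 45 + -20 = 25

25


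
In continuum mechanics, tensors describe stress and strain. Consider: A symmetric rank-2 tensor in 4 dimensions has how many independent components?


A symmetric rank-2 tensor in d dimensions has d(d+1)/2 independent components.
d = 4
d(d+1)/2 = 4 * 5 / 2 = 20 / 2 = 10

10


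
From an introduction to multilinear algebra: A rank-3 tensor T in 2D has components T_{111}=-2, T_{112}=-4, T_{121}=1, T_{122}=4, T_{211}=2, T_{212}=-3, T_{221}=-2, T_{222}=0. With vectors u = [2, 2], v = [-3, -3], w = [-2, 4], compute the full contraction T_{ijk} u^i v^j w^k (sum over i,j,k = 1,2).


S = sum over i,j,k of T_{ijk} u_i v_j w_k. Expanding all 8 terms:
T_{111}*u_1*v_1*w_1 = -2*2*-3*-2 = -24  (running total: -24)
T_{112}*u_1*v_1*w_2 = -4*2*-3*4 = 96  (running total: 72)
T_{121}*u_1*v_2*w_1 = 1*2*-3*-2 = 12  (running total: 84)
T_{122}*u_1*v_2*w_2 = 4*2*-3*4 = -96  (running total: -12)
T_{211}*u_2*v_1*w_1 = 2*2*-3*-2 = 24  (running total: 12)
T_{212}*u_2*v_1*w_2 = -3*2*-3*4 = 72  (running total: 84)
T_{221}*u_2*v_2*w_1 = -2*2*-3*-2 = -24  (running total: 60)
T_{222}*u_2*v_2*w_2 = 0*2*-3*4 = 0  (running total: 60)
S = 60

60


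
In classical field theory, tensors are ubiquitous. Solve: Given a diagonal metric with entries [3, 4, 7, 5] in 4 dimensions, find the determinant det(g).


For a diagonal metric, the determinant is the product of diagonal entries.
Diagonal entries: 3, 4, 7, 5
det(g) = 3 * 4 * 7 * 5 = 420

420


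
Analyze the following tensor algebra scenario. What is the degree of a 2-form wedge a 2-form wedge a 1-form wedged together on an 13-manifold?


The degree of a wedge product is the sum of the degrees of the individual forms.
Degrees: 2, 2, 1
Total degree = 2 + 2 + 1 = 5

5


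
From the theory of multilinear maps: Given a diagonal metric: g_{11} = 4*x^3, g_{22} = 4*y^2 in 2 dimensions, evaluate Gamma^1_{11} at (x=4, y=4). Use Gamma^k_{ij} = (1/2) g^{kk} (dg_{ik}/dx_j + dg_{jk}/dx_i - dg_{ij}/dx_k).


For a diagonal metric, Gamma^k_{ij} = (1/2) g^{kk} (dg_{ik}/dx_j + dg_{jk}/dx_i - dg_{ij}/dx_k).
The metric is diagonal, so g_{ab} = 0 for a != b.
At the given point: g_{11} = 256, g_{22} = 64
g^{11} = 1/256
dg_{11}/dx_1 = dg_{11}/dx_1 = 192
dg_{11}/dx_1 = dg_{11}/dx_1 = 192
dg_{11}/dx_1 = dg_{11}/dx_1 = 192
Numerator = 192 + 192 - 192 = 192
Gamma^1_{11} = 192 / (2 * 256) = 3/8

3/8


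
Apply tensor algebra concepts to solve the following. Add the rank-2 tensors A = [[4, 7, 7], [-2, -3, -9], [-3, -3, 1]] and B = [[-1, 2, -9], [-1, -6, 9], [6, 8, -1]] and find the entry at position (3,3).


Tensor addition is component-wise: (A + B)_{ij} = A_{ij} + B_{ij}.
A_{33} = 1
B_{33} = -1
(A + B)_{33} = 1 + -1 = 0

0


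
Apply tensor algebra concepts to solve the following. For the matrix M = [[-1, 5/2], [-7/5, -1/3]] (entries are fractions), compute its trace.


The trace is the sum of diagonal entries.
Diagonal: M[1,1] = -1, M[2,2] = -1/3
Tr(M) = -1 + -1/3
Computing step by step:
After adding M[1,1]: -1
After adding M[2,2]: -4/3
Tr(M) = -4/3

-4/3


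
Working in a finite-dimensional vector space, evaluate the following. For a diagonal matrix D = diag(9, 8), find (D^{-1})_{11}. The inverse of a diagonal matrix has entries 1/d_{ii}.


For a diagonal matrix, the inverse has entries (D^{-1})_{ii} = 1/d_{ii}.
The diagonal entries are: d_{11} = 9, d_{22} = 8
We need (D^{-1})_{11} = 1/d_{11} = 1/9 = 1/9

1/9


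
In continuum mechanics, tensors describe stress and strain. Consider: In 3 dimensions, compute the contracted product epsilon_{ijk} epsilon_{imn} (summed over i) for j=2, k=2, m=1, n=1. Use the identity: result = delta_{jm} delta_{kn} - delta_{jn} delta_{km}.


Using the identity: epsilon_{ijk} epsilon_{imn} = delta_{jm} delta_{kn} - delta_{jn} delta_{km}.
delta_{21} = 0
delta_{21} = 0
delta_{21} = 0
delta_{21} = 0
Result = 0 * 0 - 0 * 0 = 0 - 0 = 0

0


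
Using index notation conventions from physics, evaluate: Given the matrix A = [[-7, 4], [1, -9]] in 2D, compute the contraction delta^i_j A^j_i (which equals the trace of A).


The contraction (trace) of a rank-2 tensor is the sum of its diagonal elements.
Diagonal entries: A[1,1] = -7, A[2,2] = -9
Tr(A) = -7 + -9 = -16

-16


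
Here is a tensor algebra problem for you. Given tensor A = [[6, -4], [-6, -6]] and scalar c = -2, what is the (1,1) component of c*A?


Scalar multiplication: (cA)_{ij} = c * A_{ij}.
c = -2
A_{11} = 6
(cA)_{11} = -2 * 6 = -12

-12


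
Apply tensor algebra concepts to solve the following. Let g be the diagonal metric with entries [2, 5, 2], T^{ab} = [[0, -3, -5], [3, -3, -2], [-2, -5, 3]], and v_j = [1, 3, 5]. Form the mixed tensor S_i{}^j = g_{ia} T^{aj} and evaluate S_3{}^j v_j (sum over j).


Step 1: lower the first index. For a diagonal metric, g_{ia} T^{aj} = g_{ii} T^{ij} (no sum on i).
g_{33} = 2
S_3{}^1 = 2 * T^{31} = 2 * -2 = -4
S_3{}^2 = 2 * T^{32} = 2 * -5 = -10
S_3{}^3 = 2 * T^{33} = 2 * 3 = 6
Step 2: contract S_3{}^j with v_j.
S_3{}^1 * v_1 = -4 * 1 = -4
S_3{}^2 * v_2 = -10 * 3 = -30
S_3{}^3 * v_3 = 6 * 5 = 30
Result = -4 + -30 + 30 = -4

-4


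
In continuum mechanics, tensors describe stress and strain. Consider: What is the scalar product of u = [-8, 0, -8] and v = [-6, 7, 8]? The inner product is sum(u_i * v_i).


The inner product u . v = sum of u_i * v_i.
Term-by-term: -8 * -6, 0 * 7, -8 * 8
Products: 48, 0, -64
Sum = 48 + 0 + -64 = -16

-16


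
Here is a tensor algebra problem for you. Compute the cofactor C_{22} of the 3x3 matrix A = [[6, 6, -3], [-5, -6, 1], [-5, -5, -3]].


To find cofactor C_{22}, delete row 2 and column 2.
The resulting 2x2 submatrix is: [[6, -3], [-5, -3]]
Minor M_{22} = 6*-3 - -3*-5
  = -18 - 15 = -33
Sign = (-1)^(2+2) = (-1)^4 = 1
Cofactor C_{22} = 1 * -33 = -33

-33


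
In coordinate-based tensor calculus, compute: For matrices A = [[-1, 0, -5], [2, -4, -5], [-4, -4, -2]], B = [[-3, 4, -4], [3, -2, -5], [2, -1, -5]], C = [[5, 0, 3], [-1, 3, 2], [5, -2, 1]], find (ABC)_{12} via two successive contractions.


(ABC)_{12} = sum_m (AB)_{1m} C_{m2}. First compute row 1 of AB.
(AB)_{11} = -1*-3 + 0*3 + -5*2 = -7
(AB)_{12} = -1*4 + 0*-2 + -5*-1 = 1
(AB)_{13} = -1*-4 + 0*-5 + -5*-5 = 29
Now contract with column 2 of C:
(AB)_{11} * C_{12} = -7 * 0 = 0
(AB)_{12} * C_{22} = 1 * 3 = 3
(AB)_{13} * C_{32} = 29 * -2 = -58
(ABC)_{12} = 0 + 3 + -58 = -55

-55


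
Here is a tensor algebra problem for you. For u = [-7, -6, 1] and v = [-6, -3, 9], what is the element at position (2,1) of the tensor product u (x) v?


The outer product entry T_{ij} = u_i * v_j.
We need i=2, j=1.
u_2 = -6, v_1 = -6
T_{2,1} = -6 * -6 = 36

36


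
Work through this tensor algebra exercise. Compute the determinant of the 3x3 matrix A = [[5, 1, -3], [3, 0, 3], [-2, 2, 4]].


Expanding along the first row, det(A) = a11*M_11 - a12*M_12 + a13*M_13, where M_1j is the (1,j) minor.
Minor M_11 = 0*4 - 3*2 = -6
Minor M_12 = 3*4 - 3*-2 = 18
Minor M_13 = 3*2 - 0*-2 = 6
det = 5*(-6) - 1*(18) + -3*(6)
    = -30 - 18 + -18
    = -66

-66


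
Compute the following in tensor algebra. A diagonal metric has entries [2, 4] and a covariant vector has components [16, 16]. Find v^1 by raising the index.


To raise an index with a diagonal metric: v^i = v_i / g_{ii}.
For index 1: v_1 = 16, g_{11} = 2
v^1 = 16 / 2 = 8

8


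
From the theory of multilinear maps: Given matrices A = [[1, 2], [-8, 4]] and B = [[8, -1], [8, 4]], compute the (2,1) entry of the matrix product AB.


(AB)_{ij} = sum_k A_{ik} B_{kj}.
For i=2, j=1:
A_{21} * B_{11} = -8 * 8 = -64
A_{22} * B_{21} = 4 * 8 = 32
Sum = -64 + 32 = -32

-32


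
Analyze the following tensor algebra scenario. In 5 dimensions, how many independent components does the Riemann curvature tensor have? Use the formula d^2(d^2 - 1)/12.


The Riemann tensor in d dimensions has d^2(d^2 - 1)/12 independent components.
d = 5, so d^2 = 25
d^2 - 1 = 24
d^2(d^2 - 1) = 25 * 24 = 600
Divide by 12: 600 / 12 = 50

50


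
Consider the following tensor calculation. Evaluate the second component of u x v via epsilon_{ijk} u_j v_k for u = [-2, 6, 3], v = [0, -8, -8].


(u x v)_2 = sum_{j,k} epsilon_{2jk} u_j v_k. Only permutations of (1,2,3) contribute; the two non-zero terms are:
eps_{213} u_1 v_3 = -1 * -2 * -8 = -16
eps_{231} u_3 v_1 = 1 * 3 * 0 = 0
(u x v)_2 = -16

-16


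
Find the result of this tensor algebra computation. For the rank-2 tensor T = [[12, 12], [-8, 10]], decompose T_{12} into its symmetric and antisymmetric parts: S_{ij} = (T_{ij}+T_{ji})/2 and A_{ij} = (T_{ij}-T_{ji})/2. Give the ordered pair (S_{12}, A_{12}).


T_{12} = 12
T_{21} = -8
S_{12} = (12 + -8)/2 = 4/2 = 2
A_{12} = (12 - -8)/2 = 20/2 = 10
Check: S + A = 2 + 10 = 12 = T_{12}.

(2, 10)


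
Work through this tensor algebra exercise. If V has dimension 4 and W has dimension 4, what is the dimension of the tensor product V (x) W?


The dimension of a tensor product is the product of dimensions.
dim(V) = 4, dim(W) = 4
dim(V (x) W) = 4 * 4 = 16

16


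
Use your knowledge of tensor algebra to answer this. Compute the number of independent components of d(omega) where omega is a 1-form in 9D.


The exterior derivative of a p-form is a (p+1)-form.
Its number of independent components is C(n, p+1).
n = 9, p+1 = 2
C(9, 2) = 36

36


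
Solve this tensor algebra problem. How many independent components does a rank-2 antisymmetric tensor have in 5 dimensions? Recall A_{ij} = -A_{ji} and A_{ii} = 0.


An antisymmetric rank-2 tensor satisfies A_{ij} = -A_{ji}, so diagonal entries are zero.
The independent components are the upper-triangular entries: C(n, 2) = n(n-1)/2.
n = 5
C(5, 2) = 5 * 4 / 2 = 20 / 2 = 10

10


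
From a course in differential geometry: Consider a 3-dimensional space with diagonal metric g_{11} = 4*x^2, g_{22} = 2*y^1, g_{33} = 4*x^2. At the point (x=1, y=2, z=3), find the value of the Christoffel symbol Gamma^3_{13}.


For a diagonal metric, Gamma^k_{ij} = (1/2) g^{kk} (dg_{ik}/dx_j + dg_{jk}/dx_i - dg_{ij}/dx_k).
The metric is diagonal, so g_{ab} = 0 for a != b.
At the given point: g_{11} = 4, g_{22} = 4, g_{33} = 4
g^{33} = 1/4
dg_{13}/dx_3 = 0 (off-diagonal)
dg_{33}/dx_1 = dg_{33}/dx_1 = 8
dg_{13}/dx_3 = 0 (off-diagonal)
Numerator = 0 + 8 - 0 = 8
Gamma^3_{13} = 8 / (2 * 4) = 1

1


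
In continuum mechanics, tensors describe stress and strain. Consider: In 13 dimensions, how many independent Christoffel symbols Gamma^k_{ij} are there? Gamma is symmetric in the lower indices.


Christoffel symbols Gamma^k_{ij} are symmetric in i,j, so there are d * d(d+1)/2 independent symbols.
d = 13
d(d+1)/2 = 13 * 14 / 2 = 91
Total = 13 * 91 = 1183

1183


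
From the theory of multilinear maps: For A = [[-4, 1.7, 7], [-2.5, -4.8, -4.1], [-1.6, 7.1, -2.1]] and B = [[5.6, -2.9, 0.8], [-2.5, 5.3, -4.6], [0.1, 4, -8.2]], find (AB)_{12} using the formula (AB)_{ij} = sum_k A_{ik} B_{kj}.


(AB)_{ij} = sum_k A_{ik} B_{kj}.
For i=1, j=2:
A_{11} * B_{12} = -4 * -2.9 = 11.6
A_{12} * B_{22} = 1.7 * 5.3 = 9.01
A_{13} * B_{32} = 7 * 4 = 28
Sum = 11.6 + 9.01 + 28 = 48.61

48.61
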